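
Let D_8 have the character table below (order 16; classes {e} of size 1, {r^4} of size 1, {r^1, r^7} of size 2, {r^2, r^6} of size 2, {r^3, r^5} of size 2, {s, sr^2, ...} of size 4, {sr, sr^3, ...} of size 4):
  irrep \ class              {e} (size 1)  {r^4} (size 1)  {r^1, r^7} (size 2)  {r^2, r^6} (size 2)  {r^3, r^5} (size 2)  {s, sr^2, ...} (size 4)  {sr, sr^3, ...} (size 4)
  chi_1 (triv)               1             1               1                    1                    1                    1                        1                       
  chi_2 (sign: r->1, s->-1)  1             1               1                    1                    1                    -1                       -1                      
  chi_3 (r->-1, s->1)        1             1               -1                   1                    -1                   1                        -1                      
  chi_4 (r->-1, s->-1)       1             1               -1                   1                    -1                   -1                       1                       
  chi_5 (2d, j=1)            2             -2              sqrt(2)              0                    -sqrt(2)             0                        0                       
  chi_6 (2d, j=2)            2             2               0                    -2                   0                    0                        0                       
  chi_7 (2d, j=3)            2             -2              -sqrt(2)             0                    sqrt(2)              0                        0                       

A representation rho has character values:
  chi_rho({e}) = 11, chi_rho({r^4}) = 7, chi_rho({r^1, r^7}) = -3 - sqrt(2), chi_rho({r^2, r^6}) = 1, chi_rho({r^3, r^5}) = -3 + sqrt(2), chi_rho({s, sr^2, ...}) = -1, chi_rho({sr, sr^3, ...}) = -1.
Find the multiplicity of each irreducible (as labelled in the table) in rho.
Multiplicities: chi_1: 0, chi_2: 1, chi_3: 2, chi_4: 2, chi_5: 0, chi_6: 2, chi_7: 1.

Argument: Use <chi_rho, chi> = (1/|G|) sum_C |C| * chi_rho(C) * conj(chi(C)) with |G| = 16 for each irreducible chi in the table:
  <chi_rho, chi_1> = (1/16)[1*(11)*conj(1) + 1*(7)*conj(1) + 2*(-3 - sqrt(2))*conj(1) + 2*(1)*conj(1) + 2*(-3 + sqrt(2))*conj(1) + 4*(-1)*conj(1) + 4*(-1)*conj(1)]
      = (1/16)[(11) + (7) + (-6 - 2*sqrt(2)) + (2) + (-6 + 2*sqrt(2)) + (-4) + (-4)] = 0/16 = 0
  <chi_rho, chi_2> = (1/16)[1*(11)*conj(1) + 1*(7)*conj(1) + 2*(-3 - sqrt(2))*conj(1) + 2*(1)*conj(1) + 2*(-3 + sqrt(2))*conj(1) + 4*(-1)*conj(-1) + 4*(-1)*conj(-1)]
      = (1/16)[(11) + (7) + (-6 - 2*sqrt(2)) + (2) + (-6 + 2*sqrt(2)) + (4) + (4)] = 16/16 = 1
  <chi_rho, chi_3> = (1/16)[1*(11)*conj(1) + 1*(7)*conj(1) + 2*(-3 - sqrt(2))*conj(-1) + 2*(1)*conj(1) + 2*(-3 + sqrt(2))*conj(-1) + 4*(-1)*conj(1) + 4*(-1)*conj(-1)]
      = (1/16)[(11) + (7) + (2*sqrt(2) + 6) + (2) + (6 - 2*sqrt(2)) + (-4) + (4)] = 32/16 = 2
  <chi_rho, chi_4> = (1/16)[1*(11)*conj(1) + 1*(7)*conj(1) + 2*(-3 - sqrt(2))*conj(-1) + 2*(1)*conj(1) + 2*(-3 + sqrt(2))*conj(-1) + 4*(-1)*conj(-1) + 4*(-1)*conj(1)]
      = (1/16)[(11) + (7) + (2*sqrt(2) + 6) + (2) + (6 - 2*sqrt(2)) + (4) + (-4)] = 32/16 = 2
  <chi_rho, chi_5> = (1/16)[1*(11)*conj(2) + 1*(7)*conj(-2) + 2*(-3 - sqrt(2))*conj(sqrt(2)) + 2*(1)*conj(0) + 2*(-3 + sqrt(2))*conj(-sqrt(2)) + 4*(-1)*conj(0) + 4*(-1)*conj(0)]
      = (1/16)[(22) + (-14) + (-6*sqrt(2) - 4) + (0) + (-4 + 6*sqrt(2)) + (0) + (0)] = 0/16 = 0
  <chi_rho, chi_6> = (1/16)[1*(11)*conj(2) + 1*(7)*conj(2) + 2*(-3 - sqrt(2))*conj(0) + 2*(1)*conj(-2) + 2*(-3 + sqrt(2))*conj(0) + 4*(-1)*conj(0) + 4*(-1)*conj(0)]
      = (1/16)[(22) + (14) + (0) + (-4) + (0) + (0) + (0)] = 32/16 = 2
  <chi_rho, chi_7> = (1/16)[1*(11)*conj(2) + 1*(7)*conj(-2) + 2*(-3 - sqrt(2))*conj(-sqrt(2)) + 2*(1)*conj(0) + 2*(-3 + sqrt(2))*conj(sqrt(2)) + 4*(-1)*conj(0) + 4*(-1)*conj(0)]
      = (1/16)[(22) + (-14) + (4 + 6*sqrt(2)) + (0) + (4 - 6*sqrt(2)) + (0) + (0)] = 16/16 = 1
Dimension check: dim(rho) = sum (mult * dim) = 0*1 + 1*1 + 2*1 + 2*1 + 0*2 + 2*2 + 1*2 = 11 = chi_rho(e) = 11.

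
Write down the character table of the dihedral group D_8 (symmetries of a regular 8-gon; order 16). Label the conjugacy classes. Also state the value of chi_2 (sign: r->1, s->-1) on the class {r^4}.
Conjugacy classes: {e} of size 1, {r^4} of size 1, {r^1, r^7} of size 2, {r^2, r^6} of size 2, {r^3, r^5} of size 2, {s, sr^2, ...} of size 4, {sr, sr^3, ...} of size 4.
Character table:
  irrep \ class              {e} (size 1)  {r^4} (size 1)  {r^1, r^7} (size 2)  {r^2, r^6} (size 2)  {r^3, r^5} (size 2)  {s, sr^2, ...} (size 4)  {sr, sr^3, ...} (size 4)
  chi_1 (triv)               1             1               1                    1                    1                    1                        1                       
  chi_2 (sign: r->1, s->-1)  1             1               1                    1                    1                    -1                       -1                      
  chi_3 (r->-1, s->1)        1             1               -1                   1                    -1                   1                        -1                      
  chi_4 (r->-1, s->-1)       1             1               -1                   1                    -1                   -1                       1                       
  chi_5 (2d, j=1)            2             -2              sqrt(2)              0                    -sqrt(2)             0                        0                       
  chi_6 (2d, j=2)            2             2               0                    -2                   0                    0                        0                       
  chi_7 (2d, j=3)            2             -2              -sqrt(2)             0                    sqrt(2)              0                        0                       

Spot check: chi_2 (sign: r->1, s->-1) on {r^4} = 1.

Proof sketch: D_8 has order 2*8 = 16 with 7 conjugacy classes, hence 7 irreducibles. Sum of squared dims 1 + 1 + 1 + 1 + 4 + 4 + 4 = 16 = |G|. Linear characters come from the abelianisation; the 2-dimensional irreps have character r^k -> 2*cos(2*pi*j*k/8), reflections -> 0.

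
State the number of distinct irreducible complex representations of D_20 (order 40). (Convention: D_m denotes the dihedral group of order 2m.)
13

Working: The number of irreducible complex representations of a finite group equals its number of conjugacy classes. D_20 has 13 conjugacy classes (n/2 + 3 for n even), so D_20 (order 40) has exactly 13 irreducible complex representations.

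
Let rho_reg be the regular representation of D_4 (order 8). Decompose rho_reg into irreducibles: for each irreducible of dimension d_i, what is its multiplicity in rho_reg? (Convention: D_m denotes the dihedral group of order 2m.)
Each irreducible V_i of dimension d_i appears with multiplicity d_i, i.e. rho_reg = (direct sum over all irreducibles V_i) d_i V_i. The irreducible dimensions for D_4 are 1, 1, 1, 1, 2: 4 irreducibles of dimension 1, each with multiplicity 1; 1 irreducible of dimension 2, with multiplicity 2. Total dimension 4*1*1 + 1*2*2 = 8 = |G|.

Working: General theorem: in the regular representation of a finite group G, each irreducible appears with multiplicity equal to its dimension. Check: dim(rho_reg) = sum d_i^2 = 1 + 1 + 1 + 1 + 4 = 8 = |G|.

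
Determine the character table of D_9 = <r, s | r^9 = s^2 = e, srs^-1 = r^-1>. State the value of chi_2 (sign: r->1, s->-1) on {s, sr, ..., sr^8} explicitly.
Conjugacy classes: {e} of size 1, {r^1, r^8} of size 2, {r^2, r^7} of size 2, {r^3, r^6} of size 2, {r^4, r^5} of size 2, {s, sr, ..., sr^8} of size 9.
Character table:
  irrep \ class              {e} (size 1)  {r^1, r^8} (size 2)  {r^2, r^7} (size 2)  {r^3, r^6} (size 2)  {r^4, r^5} (size 2)  {s, sr, ..., sr^8} (size 9)
  chi_1 (triv)               1             1                    1                    1                    1                    1                          
  chi_2 (sign: r->1, s->-1)  1             1                    1                    1                    1                    -1                         
  chi_3 (2d, j=1)            2             2*cos(2*pi/9)        2*cos(4*pi/9)        -1                   -2*cos(pi/9)         0                          
  chi_4 (2d, j=2)            2             2*cos(4*pi/9)        -2*cos(pi/9)         -1                   2*cos(2*pi/9)        0                          
  chi_5 (2d, j=3)            2             -1                   -1                   2                    -1                   0                          
  chi_6 (2d, j=4)            2             -2*cos(pi/9)         2*cos(2*pi/9)        -1                   2*cos(4*pi/9)        0                          

Spot check: chi_2 (sign: r->1, s->-1) on {s, sr, ..., sr^8} = -1.

Details: D_9 has order 2*9 = 18 with 6 conjugacy classes, hence 6 irreducibles. Sum of squared dims 1 + 1 + 4 + 4 + 4 + 4 = 18 = |G|. Linear characters come from the abelianisation; the 2-dimensional irreps have character r^k -> 2*cos(2*pi*j*k/9), reflections -> 0.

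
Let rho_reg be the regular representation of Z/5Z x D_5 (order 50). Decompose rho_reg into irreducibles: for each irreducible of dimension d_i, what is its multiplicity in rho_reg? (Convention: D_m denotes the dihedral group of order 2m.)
Each irreducible V_i of dimension d_i appears with multiplicity d_i, i.e. rho_reg = (direct sum over all irreducibles V_i) d_i V_i. The irreducible dimensions for Z/5Z x D_5 are 1, 1, 1, 1, 1, 1, 1, 1, 1, 1, 2, 2, 2, 2, 2, 2, 2, 2, 2, 2: 10 irreducibles of dimension 1, each with multiplicity 1; 10 irreducibles of dimension 2, each with multiplicity 2. Total dimension 10*1*1 + 10*2*2 = 50 = |G|.

Explanation: General theorem: in the regular representation of a finite group G, each irreducible appears with multiplicity equal to its dimension. Check: dim(rho_reg) = sum d_i^2 = 1 + 1 + 1 + 1 + 1 + 1 + 1 + 1 + 1 + 1 + 4 + 4 + 4 + 4 + 4 + 4 + 4 + 4 + 4 + 4 = 50 = |G|.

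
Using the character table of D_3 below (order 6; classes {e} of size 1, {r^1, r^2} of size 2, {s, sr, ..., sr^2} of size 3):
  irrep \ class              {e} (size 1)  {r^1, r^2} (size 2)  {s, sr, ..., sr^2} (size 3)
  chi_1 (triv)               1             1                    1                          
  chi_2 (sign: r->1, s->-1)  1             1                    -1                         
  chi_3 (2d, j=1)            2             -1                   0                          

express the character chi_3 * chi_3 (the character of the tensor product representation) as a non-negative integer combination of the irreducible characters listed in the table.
chi_3 tensor chi_3 = chi_1 + chi_2 + chi_3 (all other irreducibles have multiplicity 0).

Working: The character of a tensor product is the pointwise product (chi_3 * chi_3)(C) = chi_3(C) * chi_3(C):
  {e}: (2)*(2), {r^1, r^2}: (-1)*(-1), {s, sr, ..., sr^2}: (0)*(0)
so (chi_3 * chi_3) takes values
  {e} -> 4, {r^1, r^2} -> 1, {s, sr, ..., sr^2} -> 0.
Now take the inner product of this character with each irreducible chi from the table, <chi_3*chi_3, chi> = (1/6) sum_C |C| (chi_3*chi_3)(C) conj(chi(C)):
  <chi_3*chi_3, chi_1> = (1/6)[1*(4)*conj(1) + 2*(1)*conj(1) + 3*(0)*conj(1)]
      = (1/6)[(4) + (2) + (0)] = 6/6 = 1
  <chi_3*chi_3, chi_2> = (1/6)[1*(4)*conj(1) + 2*(1)*conj(1) + 3*(0)*conj(-1)]
      = (1/6)[(4) + (2) + (0)] = 6/6 = 1
  <chi_3*chi_3, chi_3> = (1/6)[1*(4)*conj(2) + 2*(1)*conj(-1) + 3*(0)*conj(0)]
      = (1/6)[(8) + (-2) + (0)] = 6/6 = 1
Hence the multiplicities are chi_1: 1, chi_2: 1, chi_3: 1. Dimension check: dim(chi_3)*dim(chi_3) = 2*2 = 4 and sum (mult * dim) = 1*1 + 1*1 + 1*2 = 4.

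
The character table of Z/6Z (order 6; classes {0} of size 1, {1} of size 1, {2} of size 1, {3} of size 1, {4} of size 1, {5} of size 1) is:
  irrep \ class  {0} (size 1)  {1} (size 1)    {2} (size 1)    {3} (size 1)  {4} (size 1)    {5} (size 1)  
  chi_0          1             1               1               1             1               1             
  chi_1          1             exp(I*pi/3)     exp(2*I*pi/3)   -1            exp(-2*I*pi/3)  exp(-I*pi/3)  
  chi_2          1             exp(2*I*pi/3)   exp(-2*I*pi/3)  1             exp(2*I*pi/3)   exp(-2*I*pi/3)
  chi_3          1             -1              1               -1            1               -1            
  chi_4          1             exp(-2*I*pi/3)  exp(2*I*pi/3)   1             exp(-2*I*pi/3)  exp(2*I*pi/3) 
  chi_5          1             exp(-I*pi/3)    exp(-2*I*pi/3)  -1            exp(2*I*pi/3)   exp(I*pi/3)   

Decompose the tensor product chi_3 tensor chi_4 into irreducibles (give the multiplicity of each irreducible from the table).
chi_3 tensor chi_4 = chi_1 (all other irreducibles have multiplicity 0).

Reasoning: The character of a tensor product is the pointwise product (chi_3 * chi_4)(C) = chi_3(C) * chi_4(C):
  {0}: (1)*(1), {1}: (-1)*(exp(-2*I*pi/3)), {2}: (1)*(exp(2*I*pi/3)), {3}: (-1)*(1), {4}: (1)*(exp(-2*I*pi/3)), {5}: (-1)*(exp(2*I*pi/3))
so (chi_3 * chi_4) takes values
  {0} -> 1, {1} -> -exp(-2*I*pi/3), {2} -> exp(2*I*pi/3), {3} -> -1, {4} -> exp(-2*I*pi/3), {5} -> -exp(2*I*pi/3).
Now take the inner product of this character with each irreducible chi from the table, <chi_3*chi_4, chi> = (1/6) sum_C |C| (chi_3*chi_4)(C) conj(chi(C)):
  <chi_3*chi_4, chi_0> = (1/6)[1*(1)*conj(1) + 1*(-exp(-2*I*pi/3))*conj(1) + 1*(exp(2*I*pi/3))*conj(1) + 1*(-1)*conj(1) + 1*(exp(-2*I*pi/3))*conj(1) + 1*(-exp(2*I*pi/3))*conj(1)]
      = (1/6)[(1) + (-exp(-2*I*pi/3)) + (exp(2*I*pi/3)) + (-1) + (exp(-2*I*pi/3)) + (-exp(2*I*pi/3))] = 0/6 = 0
  <chi_3*chi_4, chi_1> = (1/6)[1*(1)*conj(1) + 1*(-exp(-2*I*pi/3))*conj(exp(I*pi/3)) + 1*(exp(2*I*pi/3))*conj(exp(2*I*pi/3)) + 1*(-1)*conj(-1) + 1*(exp(-2*I*pi/3))*conj(exp(-2*I*pi/3)) + 1*(-exp(2*I*pi/3))*conj(exp(-I*pi/3))]
      = (1/6)[(1) + (1) + (1) + (1) + (1) + (1)] = 6/6 = 1
  <chi_3*chi_4, chi_2> = (1/6)[1*(1)*conj(1) + 1*(-exp(-2*I*pi/3))*conj(exp(2*I*pi/3)) + 1*(exp(2*I*pi/3))*conj(exp(-2*I*pi/3)) + 1*(-1)*conj(1) + 1*(exp(-2*I*pi/3))*conj(exp(2*I*pi/3)) + 1*(-exp(2*I*pi/3))*conj(exp(-2*I*pi/3))]
      = (1/6)[(1) + (-exp(2*I*pi/3)) + (exp(-2*I*pi/3)) + (-1) + (exp(2*I*pi/3)) + (-exp(-2*I*pi/3))] = 0/6 = 0
  <chi_3*chi_4, chi_3> = (1/6)[1*(1)*conj(1) + 1*(-exp(-2*I*pi/3))*conj(-1) + 1*(exp(2*I*pi/3))*conj(1) + 1*(-1)*conj(-1) + 1*(exp(-2*I*pi/3))*conj(1) + 1*(-exp(2*I*pi/3))*conj(-1)]
      = (1/6)[(1) + (exp(-2*I*pi/3)) + (exp(2*I*pi/3)) + (1) + (exp(-2*I*pi/3)) + (exp(2*I*pi/3))] = 0/6 = 0
  <chi_3*chi_4, chi_4> = (1/6)[1*(1)*conj(1) + 1*(-exp(-2*I*pi/3))*conj(exp(-2*I*pi/3)) + 1*(exp(2*I*pi/3))*conj(exp(2*I*pi/3)) + 1*(-1)*conj(1) + 1*(exp(-2*I*pi/3))*conj(exp(-2*I*pi/3)) + 1*(-exp(2*I*pi/3))*conj(exp(2*I*pi/3))]
      = (1/6)[(1) + (-1) + (1) + (-1) + (1) + (-1)] = 0/6 = 0
  <chi_3*chi_4, chi_5> = (1/6)[1*(1)*conj(1) + 1*(-exp(-2*I*pi/3))*conj(exp(-I*pi/3)) + 1*(exp(2*I*pi/3))*conj(exp(-2*I*pi/3)) + 1*(-1)*conj(-1) + 1*(exp(-2*I*pi/3))*conj(exp(2*I*pi/3)) + 1*(-exp(2*I*pi/3))*conj(exp(I*pi/3))]
      = (1/6)[(1) + (-exp(-I*pi/3)) + (exp(-2*I*pi/3)) + (1) + (exp(2*I*pi/3)) + (-exp(I*pi/3))] = 0/6 = 0
(Exp terms are combined using exp(i*s)*conj(exp(i*t)) = exp(i*(s-t)), and sums of them are collapsed using the identity that for every m > 1 the m distinct m-th roots of unity sum to 0, e.g. 1 + exp(2*I*pi/3) + exp(-2*I*pi/3) = 0.)
Hence the multiplicities are chi_1: 1. Dimension check: dim(chi_3)*dim(chi_4) = 1*1 = 1 and sum (mult * dim) = 1*1 = 1.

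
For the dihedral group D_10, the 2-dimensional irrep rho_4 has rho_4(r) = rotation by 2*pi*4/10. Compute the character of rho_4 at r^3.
chi_{rho_4}(r^3) = 2*cos(2*pi*4*3/10) = -1/2 + sqrt(5)/2

Details: rho_4(r^3) is rotation by angle 2*pi*4*3/10, whose trace is 2*cos(2*pi*4*3/10) = -1/2 + sqrt(5)/2.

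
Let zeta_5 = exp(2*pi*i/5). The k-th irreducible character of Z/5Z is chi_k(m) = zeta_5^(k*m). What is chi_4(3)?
chi_4(3) = zeta_5^12 = exp(4*I*pi/5)

Reasoning: chi_4(3) = zeta_5^(4*3) = zeta_5^12. Since zeta_5^5 = 1, this equals zeta_5^2 = exp(2*pi*i*2/5) = exp(4*I*pi/5).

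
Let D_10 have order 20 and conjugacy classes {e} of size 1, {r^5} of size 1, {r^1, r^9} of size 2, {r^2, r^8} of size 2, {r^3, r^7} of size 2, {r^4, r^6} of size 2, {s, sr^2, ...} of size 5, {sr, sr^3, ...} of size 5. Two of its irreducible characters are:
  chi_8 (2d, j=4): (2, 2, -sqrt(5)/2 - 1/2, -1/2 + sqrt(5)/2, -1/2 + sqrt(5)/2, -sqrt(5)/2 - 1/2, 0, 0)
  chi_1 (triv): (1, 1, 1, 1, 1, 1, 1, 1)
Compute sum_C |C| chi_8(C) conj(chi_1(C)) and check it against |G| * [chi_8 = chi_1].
Sum = 0; so <chi_8, chi_1> = 0 (distinct irreducibles are orthogonal).

Proof sketch: Compute term by term over conjugacy classes (|C| * chi_8(C) * conj(chi_1(C))):
  1*(2)*conj(1) + 1*(2)*conj(1) + 2*(-sqrt(5)/2 - 1/2)*conj(1) + 2*(-1/2 + sqrt(5)/2)*conj(1) + 2*(-1/2 + sqrt(5)/2)*conj(1) + 2*(-sqrt(5)/2 - 1/2)*conj(1) + 5*(0)*conj(1) + 5*(0)*conj(1)
  = (2) + (2) + (-sqrt(5) - 1) + (-1 + sqrt(5)) + (-1 + sqrt(5)) + (-sqrt(5) - 1) + (0) + (0)
  = 0.
Dividing by |G| = 20 gives 0/20 = 0, matching the row-orthogonality relation <chi_8, chi_1> = [chi_8 = chi_1].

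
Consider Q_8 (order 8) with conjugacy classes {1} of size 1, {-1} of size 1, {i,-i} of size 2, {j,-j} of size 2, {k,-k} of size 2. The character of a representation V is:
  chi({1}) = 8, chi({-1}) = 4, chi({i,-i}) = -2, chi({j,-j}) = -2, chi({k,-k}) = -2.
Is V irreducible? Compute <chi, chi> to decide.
Not irreducible (reducible): <chi, chi> = 13 > 1.

Proof sketch: <chi, chi> = (1/|G|) sum_C |C| * |chi(C)|^2 = (1/8)[1*|8|^2 + 1*|4|^2 + 2*|-2|^2 + 2*|-2|^2 + 2*|-2|^2]
  = (1/8)[(64) + (16) + (8) + (8) + (8)] = 104/8 = 13.
A character is irreducible iff <chi, chi> = 1, so this representation is reducible.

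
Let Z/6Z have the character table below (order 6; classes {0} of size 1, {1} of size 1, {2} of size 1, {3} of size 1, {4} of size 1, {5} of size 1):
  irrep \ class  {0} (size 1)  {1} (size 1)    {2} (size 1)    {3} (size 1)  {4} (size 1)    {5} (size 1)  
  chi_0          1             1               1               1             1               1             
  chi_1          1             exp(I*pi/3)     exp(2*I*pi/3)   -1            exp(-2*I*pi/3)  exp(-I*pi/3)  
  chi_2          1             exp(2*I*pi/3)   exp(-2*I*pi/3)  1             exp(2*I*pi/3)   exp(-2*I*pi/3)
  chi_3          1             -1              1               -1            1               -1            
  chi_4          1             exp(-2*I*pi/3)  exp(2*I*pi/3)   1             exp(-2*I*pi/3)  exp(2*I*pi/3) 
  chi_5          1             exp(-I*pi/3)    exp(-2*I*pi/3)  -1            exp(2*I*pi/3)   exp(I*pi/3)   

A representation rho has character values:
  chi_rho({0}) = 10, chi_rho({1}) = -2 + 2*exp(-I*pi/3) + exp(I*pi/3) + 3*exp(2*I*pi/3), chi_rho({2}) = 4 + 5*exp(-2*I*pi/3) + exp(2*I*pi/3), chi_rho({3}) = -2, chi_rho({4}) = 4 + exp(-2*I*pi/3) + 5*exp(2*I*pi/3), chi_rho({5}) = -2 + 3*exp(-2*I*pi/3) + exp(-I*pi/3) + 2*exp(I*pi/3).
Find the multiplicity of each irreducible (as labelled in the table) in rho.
Multiplicities: chi_0: 1, chi_1: 1, chi_2: 3, chi_3: 3, chi_4: 0, chi_5: 2.

Justification: Use <chi_rho, chi> = (1/|G|) sum_C |C| * chi_rho(C) * conj(chi(C)) with |G| = 6 for each irreducible chi in the table:
  <chi_rho, chi_0> = (1/6)[1*(10)*conj(1) + 1*(-2 + 2*exp(-I*pi/3) + exp(I*pi/3) + 3*exp(2*I*pi/3))*conj(1) + 1*(4 + 5*exp(-2*I*pi/3) + exp(2*I*pi/3))*conj(1) + 1*(-2)*conj(1) + 1*(4 + exp(-2*I*pi/3) + 5*exp(2*I*pi/3))*conj(1) + 1*(-2 + 3*exp(-2*I*pi/3) + exp(-I*pi/3) + 2*exp(I*pi/3))*conj(1)]
      = (1/6)[(10) + (-2 + 2*exp(-I*pi/3) + exp(I*pi/3) + 3*exp(2*I*pi/3)) + (4 + 5*exp(-2*I*pi/3) + exp(2*I*pi/3)) + (-2) + (4 + exp(-2*I*pi/3) + 5*exp(2*I*pi/3)) + (-2 + 3*exp(-2*I*pi/3) + exp(-I*pi/3) + 2*exp(I*pi/3))] = 6/6 = 1
  <chi_rho, chi_1> = (1/6)[1*(10)*conj(1) + 1*(-2 + 2*exp(-I*pi/3) + exp(I*pi/3) + 3*exp(2*I*pi/3))*conj(exp(I*pi/3)) + 1*(4 + 5*exp(-2*I*pi/3) + exp(2*I*pi/3))*conj(exp(2*I*pi/3)) + 1*(-2)*conj(-1) + 1*(4 + exp(-2*I*pi/3) + 5*exp(2*I*pi/3))*conj(exp(-2*I*pi/3)) + 1*(-2 + 3*exp(-2*I*pi/3) + exp(-I*pi/3) + 2*exp(I*pi/3))*conj(exp(-I*pi/3))]
      = (1/6)[(10) + (1 + 2*exp(-2*I*pi/3) - 2*exp(-I*pi/3) + 3*exp(I*pi/3)) + (1 + 4*exp(-2*I*pi/3) + 5*exp(2*I*pi/3)) + (2) + (1 + 5*exp(-2*I*pi/3) + 4*exp(2*I*pi/3)) + (1 + 3*exp(-I*pi/3) - 2*exp(I*pi/3) + 2*exp(2*I*pi/3))] = 6/6 = 1
  <chi_rho, chi_2> = (1/6)[1*(10)*conj(1) + 1*(-2 + 2*exp(-I*pi/3) + exp(I*pi/3) + 3*exp(2*I*pi/3))*conj(exp(2*I*pi/3)) + 1*(4 + 5*exp(-2*I*pi/3) + exp(2*I*pi/3))*conj(exp(-2*I*pi/3)) + 1*(-2)*conj(1) + 1*(4 + exp(-2*I*pi/3) + 5*exp(2*I*pi/3))*conj(exp(2*I*pi/3)) + 1*(-2 + 3*exp(-2*I*pi/3) + exp(-I*pi/3) + 2*exp(I*pi/3))*conj(exp(-2*I*pi/3))]
      = (1/6)[(10) + (1 + exp(-I*pi/3) - 2*exp(-2*I*pi/3)) + (5 + exp(-2*I*pi/3) + 4*exp(2*I*pi/3)) + (-2) + (5 + 4*exp(-2*I*pi/3) + exp(2*I*pi/3)) + (1 - 2*exp(2*I*pi/3) + exp(I*pi/3))] = 18/6 = 3
  <chi_rho, chi_3> = (1/6)[1*(10)*conj(1) + 1*(-2 + 2*exp(-I*pi/3) + exp(I*pi/3) + 3*exp(2*I*pi/3))*conj(-1) + 1*(4 + 5*exp(-2*I*pi/3) + exp(2*I*pi/3))*conj(1) + 1*(-2)*conj(-1) + 1*(4 + exp(-2*I*pi/3) + 5*exp(2*I*pi/3))*conj(1) + 1*(-2 + 3*exp(-2*I*pi/3) + exp(-I*pi/3) + 2*exp(I*pi/3))*conj(-1)]
      = (1/6)[(10) + (2 - 3*exp(2*I*pi/3) - exp(I*pi/3) - 2*exp(-I*pi/3)) + (4 + 5*exp(-2*I*pi/3) + exp(2*I*pi/3)) + (2) + (4 + exp(-2*I*pi/3) + 5*exp(2*I*pi/3)) + (2 - 2*exp(I*pi/3) - exp(-I*pi/3) - 3*exp(-2*I*pi/3))] = 18/6 = 3
  <chi_rho, chi_4> = (1/6)[1*(10)*conj(1) + 1*(-2 + 2*exp(-I*pi/3) + exp(I*pi/3) + 3*exp(2*I*pi/3))*conj(exp(-2*I*pi/3)) + 1*(4 + 5*exp(-2*I*pi/3) + exp(2*I*pi/3))*conj(exp(2*I*pi/3)) + 1*(-2)*conj(1) + 1*(4 + exp(-2*I*pi/3) + 5*exp(2*I*pi/3))*conj(exp(-2*I*pi/3)) + 1*(-2 + 3*exp(-2*I*pi/3) + exp(-I*pi/3) + 2*exp(I*pi/3))*conj(exp(2*I*pi/3))]
      = (1/6)[(10) + (-1 + 3*exp(-2*I*pi/3) - 2*exp(2*I*pi/3) + 2*exp(I*pi/3)) + (1 + 4*exp(-2*I*pi/3) + 5*exp(2*I*pi/3)) + (-2) + (1 + 5*exp(-2*I*pi/3) + 4*exp(2*I*pi/3)) + (-1 + 2*exp(-I*pi/3) - 2*exp(-2*I*pi/3) + 3*exp(2*I*pi/3))] = 0/6 = 0
  <chi_rho, chi_5> = (1/6)[1*(10)*conj(1) + 1*(-2 + 2*exp(-I*pi/3) + exp(I*pi/3) + 3*exp(2*I*pi/3))*conj(exp(-I*pi/3)) + 1*(4 + 5*exp(-2*I*pi/3) + exp(2*I*pi/3))*conj(exp(-2*I*pi/3)) + 1*(-2)*conj(-1) + 1*(4 + exp(-2*I*pi/3) + 5*exp(2*I*pi/3))*conj(exp(2*I*pi/3)) + 1*(-2 + 3*exp(-2*I*pi/3) + exp(-I*pi/3) + 2*exp(I*pi/3))*conj(exp(I*pi/3))]
      = (1/6)[(10) + (-1 - 2*exp(I*pi/3) + exp(2*I*pi/3)) + (5 + exp(-2*I*pi/3) + 4*exp(2*I*pi/3)) + (2) + (5 + 4*exp(-2*I*pi/3) + exp(2*I*pi/3)) + (-1 + exp(-2*I*pi/3) - 2*exp(-I*pi/3))] = 12/6 = 2
(Exp terms are combined using exp(i*s)*conj(exp(i*t)) = exp(i*(s-t)), and sums of them are collapsed using the identity that for every m > 1 the m distinct m-th roots of unity sum to 0, e.g. 1 + exp(2*I*pi/3) + exp(-2*I*pi/3) = 0.)
Dimension check: dim(rho) = sum (mult * dim) = 1*1 + 1*1 + 3*1 + 3*1 + 0*1 + 2*1 = 10 = chi_rho(e) = 10.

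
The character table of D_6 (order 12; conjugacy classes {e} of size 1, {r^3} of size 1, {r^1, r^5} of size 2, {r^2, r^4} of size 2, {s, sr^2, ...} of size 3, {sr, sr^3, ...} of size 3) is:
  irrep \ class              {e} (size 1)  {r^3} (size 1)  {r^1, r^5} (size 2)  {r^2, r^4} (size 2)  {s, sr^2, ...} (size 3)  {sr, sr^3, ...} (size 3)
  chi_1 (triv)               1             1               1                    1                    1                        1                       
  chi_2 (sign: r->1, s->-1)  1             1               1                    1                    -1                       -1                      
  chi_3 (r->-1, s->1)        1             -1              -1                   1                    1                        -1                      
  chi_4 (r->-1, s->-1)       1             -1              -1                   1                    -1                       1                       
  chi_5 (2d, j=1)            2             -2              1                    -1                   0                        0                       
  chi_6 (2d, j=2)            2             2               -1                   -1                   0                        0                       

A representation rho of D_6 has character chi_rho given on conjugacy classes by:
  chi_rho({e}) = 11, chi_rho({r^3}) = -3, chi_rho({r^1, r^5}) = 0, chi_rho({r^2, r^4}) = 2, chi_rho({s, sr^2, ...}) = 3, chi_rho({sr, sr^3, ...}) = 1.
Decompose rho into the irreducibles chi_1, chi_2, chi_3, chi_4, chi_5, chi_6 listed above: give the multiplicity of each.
Multiplicities: chi_1: 2, chi_2: 0, chi_3: 2, chi_4: 1, chi_5: 2, chi_6: 1.

Solution. Use <chi_rho, chi> = (1/|G|) sum_C |C| * chi_rho(C) * conj(chi(C)) with |G| = 12 for each irreducible chi in the table:
  <chi_rho, chi_1> = (1/12)[1*(11)*conj(1) + 1*(-3)*conj(1) + 2*(0)*conj(1) + 2*(2)*conj(1) + 3*(3)*conj(1) + 3*(1)*conj(1)]
      = (1/12)[(11) + (-3) + (0) + (4) + (9) + (3)] = 24/12 = 2
  <chi_rho, chi_2> = (1/12)[1*(11)*conj(1) + 1*(-3)*conj(1) + 2*(0)*conj(1) + 2*(2)*conj(1) + 3*(3)*conj(-1) + 3*(1)*conj(-1)]
      = (1/12)[(11) + (-3) + (0) + (4) + (-9) + (-3)] = 0/12 = 0
  <chi_rho, chi_3> = (1/12)[1*(11)*conj(1) + 1*(-3)*conj(-1) + 2*(0)*conj(-1) + 2*(2)*conj(1) + 3*(3)*conj(1) + 3*(1)*conj(-1)]
      = (1/12)[(11) + (3) + (0) + (4) + (9) + (-3)] = 24/12 = 2
  <chi_rho, chi_4> = (1/12)[1*(11)*conj(1) + 1*(-3)*conj(-1) + 2*(0)*conj(-1) + 2*(2)*conj(1) + 3*(3)*conj(-1) + 3*(1)*conj(1)]
      = (1/12)[(11) + (3) + (0) + (4) + (-9) + (3)] = 12/12 = 1
  <chi_rho, chi_5> = (1/12)[1*(11)*conj(2) + 1*(-3)*conj(-2) + 2*(0)*conj(1) + 2*(2)*conj(-1) + 3*(3)*conj(0) + 3*(1)*conj(0)]
      = (1/12)[(22) + (6) + (0) + (-4) + (0) + (0)] = 24/12 = 2
  <chi_rho, chi_6> = (1/12)[1*(11)*conj(2) + 1*(-3)*conj(2) + 2*(0)*conj(-1) + 2*(2)*conj(-1) + 3*(3)*conj(0) + 3*(1)*conj(0)]
      = (1/12)[(22) + (-6) + (0) + (-4) + (0) + (0)] = 12/12 = 1
Dimension check: dim(rho) = sum (mult * dim) = 2*1 + 0*1 + 2*1 + 1*1 + 2*2 + 1*2 = 11 = chi_rho(e) = 11.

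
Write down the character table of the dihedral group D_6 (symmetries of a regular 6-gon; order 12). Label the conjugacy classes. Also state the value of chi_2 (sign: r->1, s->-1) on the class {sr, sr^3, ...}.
Conjugacy classes: {e} of size 1, {r^3} of size 1, {r^1, r^5} of size 2, {r^2, r^4} of size 2, {s, sr^2, ...} of size 3, {sr, sr^3, ...} of size 3.
Character table:
  irrep \ class              {e} (size 1)  {r^3} (size 1)  {r^1, r^5} (size 2)  {r^2, r^4} (size 2)  {s, sr^2, ...} (size 3)  {sr, sr^3, ...} (size 3)
  chi_1 (triv)               1             1               1                    1                    1                        1                       
  chi_2 (sign: r->1, s->-1)  1             1               1                    1                    -1                       -1                      
  chi_3 (r->-1, s->1)        1             -1              -1                   1                    1                        -1                      
  chi_4 (r->-1, s->-1)       1             -1              -1                   1                    -1                       1                       
  chi_5 (2d, j=1)            2             -2              1                    -1                   0                        0                       
  chi_6 (2d, j=2)            2             2               -1                   -1                   0                        0                       

Spot check: chi_2 (sign: r->1, s->-1) on {sr, sr^3, ...} = -1.

Details: D_6 has order 2*6 = 12 with 6 conjugacy classes, hence 6 irreducibles. Sum of squared dims 1 + 1 + 1 + 1 + 4 + 4 = 12 = |G|. Linear characters come from the abelianisation; the 2-dimensional irreps have character r^k -> 2*cos(2*pi*j*k/6), reflections -> 0.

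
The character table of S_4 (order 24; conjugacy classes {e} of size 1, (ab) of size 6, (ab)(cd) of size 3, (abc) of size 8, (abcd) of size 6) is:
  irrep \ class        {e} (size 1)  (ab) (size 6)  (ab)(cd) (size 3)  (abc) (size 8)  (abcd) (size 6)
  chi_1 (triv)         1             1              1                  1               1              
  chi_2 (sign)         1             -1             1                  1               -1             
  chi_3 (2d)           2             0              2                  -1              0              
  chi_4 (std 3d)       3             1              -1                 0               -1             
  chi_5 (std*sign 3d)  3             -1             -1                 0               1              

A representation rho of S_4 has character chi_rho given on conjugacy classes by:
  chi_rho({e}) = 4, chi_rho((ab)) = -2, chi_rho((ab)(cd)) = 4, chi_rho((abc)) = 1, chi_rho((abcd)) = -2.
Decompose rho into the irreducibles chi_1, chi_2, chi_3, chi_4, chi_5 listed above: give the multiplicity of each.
Multiplicities: chi_1: 0, chi_2: 2, chi_3: 1, chi_4: 0, chi_5: 0.

Why: Use <chi_rho, chi> = (1/|G|) sum_C |C| * chi_rho(C) * conj(chi(C)) with |G| = 24 for each irreducible chi in the table:
  <chi_rho, chi_1> = (1/24)[1*(4)*conj(1) + 6*(-2)*conj(1) + 3*(4)*conj(1) + 8*(1)*conj(1) + 6*(-2)*conj(1)]
      = (1/24)[(4) + (-12) + (12) + (8) + (-12)] = 0/24 = 0
  <chi_rho, chi_2> = (1/24)[1*(4)*conj(1) + 6*(-2)*conj(-1) + 3*(4)*conj(1) + 8*(1)*conj(1) + 6*(-2)*conj(-1)]
      = (1/24)[(4) + (12) + (12) + (8) + (12)] = 48/24 = 2
  <chi_rho, chi_3> = (1/24)[1*(4)*conj(2) + 6*(-2)*conj(0) + 3*(4)*conj(2) + 8*(1)*conj(-1) + 6*(-2)*conj(0)]
      = (1/24)[(8) + (0) + (24) + (-8) + (0)] = 24/24 = 1
  <chi_rho, chi_4> = (1/24)[1*(4)*conj(3) + 6*(-2)*conj(1) + 3*(4)*conj(-1) + 8*(1)*conj(0) + 6*(-2)*conj(-1)]
      = (1/24)[(12) + (-12) + (-12) + (0) + (12)] = 0/24 = 0
  <chi_rho, chi_5> = (1/24)[1*(4)*conj(3) + 6*(-2)*conj(-1) + 3*(4)*conj(-1) + 8*(1)*conj(0) + 6*(-2)*conj(1)]
      = (1/24)[(12) + (12) + (-12) + (0) + (-12)] = 0/24 = 0
Dimension check: dim(rho) = sum (mult * dim) = 0*1 + 2*1 + 1*2 + 0*3 + 0*3 = 4 = chi_rho(e) = 4.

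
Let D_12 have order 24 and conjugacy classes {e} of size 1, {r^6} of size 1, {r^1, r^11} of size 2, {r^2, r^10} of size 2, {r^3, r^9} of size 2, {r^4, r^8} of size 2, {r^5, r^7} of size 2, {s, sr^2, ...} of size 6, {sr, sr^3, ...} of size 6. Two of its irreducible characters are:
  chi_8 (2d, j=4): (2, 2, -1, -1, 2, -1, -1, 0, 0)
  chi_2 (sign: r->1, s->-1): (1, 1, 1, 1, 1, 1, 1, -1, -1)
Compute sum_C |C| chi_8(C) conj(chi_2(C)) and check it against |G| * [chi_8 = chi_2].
Sum = 0; so <chi_8, chi_2> = 0 (distinct irreducibles are orthogonal).

Details: Compute term by term over conjugacy classes (|C| * chi_8(C) * conj(chi_2(C))):
  1*(2)*conj(1) + 1*(2)*conj(1) + 2*(-1)*conj(1) + 2*(-1)*conj(1) + 2*(2)*conj(1) + 2*(-1)*conj(1) + 2*(-1)*conj(1) + 6*(0)*conj(-1) + 6*(0)*conj(-1)
  = (2) + (2) + (-2) + (-2) + (4) + (-2) + (-2) + (0) + (0)
  = 0.
Dividing by |G| = 24 gives 0/24 = 0, matching the row-orthogonality relation <chi_8, chi_2> = [chi_8 = chi_2].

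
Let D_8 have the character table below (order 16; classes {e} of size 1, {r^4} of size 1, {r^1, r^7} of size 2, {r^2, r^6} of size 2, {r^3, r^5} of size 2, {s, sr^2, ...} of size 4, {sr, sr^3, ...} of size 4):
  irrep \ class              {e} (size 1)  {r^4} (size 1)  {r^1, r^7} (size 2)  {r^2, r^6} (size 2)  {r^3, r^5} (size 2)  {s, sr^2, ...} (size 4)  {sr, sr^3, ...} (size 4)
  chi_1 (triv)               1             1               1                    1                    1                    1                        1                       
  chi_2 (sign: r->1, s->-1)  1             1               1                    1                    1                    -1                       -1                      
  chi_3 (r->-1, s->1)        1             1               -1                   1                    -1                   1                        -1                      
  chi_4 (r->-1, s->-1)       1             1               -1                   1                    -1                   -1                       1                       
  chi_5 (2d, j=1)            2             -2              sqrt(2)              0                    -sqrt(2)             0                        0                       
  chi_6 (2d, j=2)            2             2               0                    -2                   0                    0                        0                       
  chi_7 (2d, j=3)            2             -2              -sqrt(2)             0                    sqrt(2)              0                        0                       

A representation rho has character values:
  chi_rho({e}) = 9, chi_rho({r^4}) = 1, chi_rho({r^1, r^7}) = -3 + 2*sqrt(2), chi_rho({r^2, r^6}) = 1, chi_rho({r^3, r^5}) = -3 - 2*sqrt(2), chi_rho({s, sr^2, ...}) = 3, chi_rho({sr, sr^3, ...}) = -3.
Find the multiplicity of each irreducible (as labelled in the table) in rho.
Multiplicities: chi_1: 0, chi_2: 0, chi_3: 3, chi_4: 0, chi_5: 2, chi_6: 1, chi_7: 0.

Details: Use <chi_rho, chi> = (1/|G|) sum_C |C| * chi_rho(C) * conj(chi(C)) with |G| = 16 for each irreducible chi in the table:
  <chi_rho, chi_1> = (1/16)[1*(9)*conj(1) + 1*(1)*conj(1) + 2*(-3 + 2*sqrt(2))*conj(1) + 2*(1)*conj(1) + 2*(-3 - 2*sqrt(2))*conj(1) + 4*(3)*conj(1) + 4*(-3)*conj(1)]
      = (1/16)[(9) + (1) + (-6 + 4*sqrt(2)) + (2) + (-6 - 4*sqrt(2)) + (12) + (-12)] = 0/16 = 0
  <chi_rho, chi_2> = (1/16)[1*(9)*conj(1) + 1*(1)*conj(1) + 2*(-3 + 2*sqrt(2))*conj(1) + 2*(1)*conj(1) + 2*(-3 - 2*sqrt(2))*conj(1) + 4*(3)*conj(-1) + 4*(-3)*conj(-1)]
      = (1/16)[(9) + (1) + (-6 + 4*sqrt(2)) + (2) + (-6 - 4*sqrt(2)) + (-12) + (12)] = 0/16 = 0
  <chi_rho, chi_3> = (1/16)[1*(9)*conj(1) + 1*(1)*conj(1) + 2*(-3 + 2*sqrt(2))*conj(-1) + 2*(1)*conj(1) + 2*(-3 - 2*sqrt(2))*conj(-1) + 4*(3)*conj(1) + 4*(-3)*conj(-1)]
      = (1/16)[(9) + (1) + (6 - 4*sqrt(2)) + (2) + (4*sqrt(2) + 6) + (12) + (12)] = 48/16 = 3
  <chi_rho, chi_4> = (1/16)[1*(9)*conj(1) + 1*(1)*conj(1) + 2*(-3 + 2*sqrt(2))*conj(-1) + 2*(1)*conj(1) + 2*(-3 - 2*sqrt(2))*conj(-1) + 4*(3)*conj(-1) + 4*(-3)*conj(1)]
      = (1/16)[(9) + (1) + (6 - 4*sqrt(2)) + (2) + (4*sqrt(2) + 6) + (-12) + (-12)] = 0/16 = 0
  <chi_rho, chi_5> = (1/16)[1*(9)*conj(2) + 1*(1)*conj(-2) + 2*(-3 + 2*sqrt(2))*conj(sqrt(2)) + 2*(1)*conj(0) + 2*(-3 - 2*sqrt(2))*conj(-sqrt(2)) + 4*(3)*conj(0) + 4*(-3)*conj(0)]
      = (1/16)[(18) + (-2) + (8 - 6*sqrt(2)) + (0) + (8 + 6*sqrt(2)) + (0) + (0)] = 32/16 = 2
  <chi_rho, chi_6> = (1/16)[1*(9)*conj(2) + 1*(1)*conj(2) + 2*(-3 + 2*sqrt(2))*conj(0) + 2*(1)*conj(-2) + 2*(-3 - 2*sqrt(2))*conj(0) + 4*(3)*conj(0) + 4*(-3)*conj(0)]
      = (1/16)[(18) + (2) + (0) + (-4) + (0) + (0) + (0)] = 16/16 = 1
  <chi_rho, chi_7> = (1/16)[1*(9)*conj(2) + 1*(1)*conj(-2) + 2*(-3 + 2*sqrt(2))*conj(-sqrt(2)) + 2*(1)*conj(0) + 2*(-3 - 2*sqrt(2))*conj(sqrt(2)) + 4*(3)*conj(0) + 4*(-3)*conj(0)]
      = (1/16)[(18) + (-2) + (-8 + 6*sqrt(2)) + (0) + (-6*sqrt(2) - 8) + (0) + (0)] = 0/16 = 0
Dimension check: dim(rho) = sum (mult * dim) = 0*1 + 0*1 + 3*1 + 0*1 + 2*2 + 1*2 + 0*2 = 9 = chi_rho(e) = 9.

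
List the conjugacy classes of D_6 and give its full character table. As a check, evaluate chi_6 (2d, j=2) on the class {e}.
Conjugacy classes: {e} of size 1, {r^3} of size 1, {r^1, r^5} of size 2, {r^2, r^4} of size 2, {s, sr^2, ...} of size 3, {sr, sr^3, ...} of size 3.
Character table:
  irrep \ class              {e} (size 1)  {r^3} (size 1)  {r^1, r^5} (size 2)  {r^2, r^4} (size 2)  {s, sr^2, ...} (size 3)  {sr, sr^3, ...} (size 3)
  chi_1 (triv)               1             1               1                    1                    1                        1                       
  chi_2 (sign: r->1, s->-1)  1             1               1                    1                    -1                       -1                      
  chi_3 (r->-1, s->1)        1             -1              -1                   1                    1                        -1                      
  chi_4 (r->-1, s->-1)       1             -1              -1                   1                    -1                       1                       
  chi_5 (2d, j=1)            2             -2              1                    -1                   0                        0                       
  chi_6 (2d, j=2)            2             2               -1                   -1                   0                        0                       

Spot check: chi_6 (2d, j=2) on {e} = 2.

Why: D_6 has order 2*6 = 12 with 6 conjugacy classes, hence 6 irreducibles. Sum of squared dims 1 + 1 + 1 + 1 + 4 + 4 = 12 = |G|. Linear characters come from the abelianisation; the 2-dimensional irreps have character r^k -> 2*cos(2*pi*j*k/6), reflections -> 0.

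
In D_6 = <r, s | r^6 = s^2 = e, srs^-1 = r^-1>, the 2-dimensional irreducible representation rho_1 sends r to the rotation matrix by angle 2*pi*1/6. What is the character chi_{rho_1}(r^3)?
chi_{rho_1}(r^3) = 2*cos(2*pi*1*3/6) = -2

Working: rho_1(r^3) is rotation by angle 2*pi*1*3/6, whose trace is 2*cos(2*pi*1*3/6) = -2.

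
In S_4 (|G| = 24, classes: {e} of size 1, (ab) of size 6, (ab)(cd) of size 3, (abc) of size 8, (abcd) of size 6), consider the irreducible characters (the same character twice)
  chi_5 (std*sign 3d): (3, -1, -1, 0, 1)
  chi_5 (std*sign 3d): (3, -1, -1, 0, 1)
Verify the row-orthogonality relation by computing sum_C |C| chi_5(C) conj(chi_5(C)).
Sum = 24 = |G| = 24; so <chi_5, chi_5> = 1 (norm-1 confirms irreducibility).

Proof sketch: Compute term by term over conjugacy classes (|C| * chi_5(C) * conj(chi_5(C))):
  1*(3)*conj(3) + 6*(-1)*conj(-1) + 3*(-1)*conj(-1) + 8*(0)*conj(0) + 6*(1)*conj(1)
  = (9) + (6) + (3) + (0) + (6)
  = 24.
Dividing by |G| = 24 gives 24/24 = 1, matching the row-orthogonality relation <chi_5, chi_5> = [chi_5 = chi_5].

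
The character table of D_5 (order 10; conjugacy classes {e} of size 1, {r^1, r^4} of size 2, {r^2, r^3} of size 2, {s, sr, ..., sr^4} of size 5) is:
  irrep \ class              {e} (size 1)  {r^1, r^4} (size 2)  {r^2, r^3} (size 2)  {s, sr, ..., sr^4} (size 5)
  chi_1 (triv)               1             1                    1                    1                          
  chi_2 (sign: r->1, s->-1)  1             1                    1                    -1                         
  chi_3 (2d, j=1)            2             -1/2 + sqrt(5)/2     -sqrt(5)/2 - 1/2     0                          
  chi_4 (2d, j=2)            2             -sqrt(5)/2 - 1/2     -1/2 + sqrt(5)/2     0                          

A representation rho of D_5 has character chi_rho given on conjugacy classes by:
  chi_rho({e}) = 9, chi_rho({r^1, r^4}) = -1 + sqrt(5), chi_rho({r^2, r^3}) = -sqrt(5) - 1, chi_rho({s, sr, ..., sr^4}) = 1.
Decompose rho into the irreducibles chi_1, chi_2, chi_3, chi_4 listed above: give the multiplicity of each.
Multiplicities: chi_1: 1, chi_2: 0, chi_3: 3, chi_4: 1.

Details: Use <chi_rho, chi> = (1/|G|) sum_C |C| * chi_rho(C) * conj(chi(C)) with |G| = 10 for each irreducible chi in the table:
  <chi_rho, chi_1> = (1/10)[1*(9)*conj(1) + 2*(-1 + sqrt(5))*conj(1) + 2*(-sqrt(5) - 1)*conj(1) + 5*(1)*conj(1)]
      = (1/10)[(9) + (-2 + 2*sqrt(5)) + (-2*sqrt(5) - 2) + (5)] = 10/10 = 1
  <chi_rho, chi_2> = (1/10)[1*(9)*conj(1) + 2*(-1 + sqrt(5))*conj(1) + 2*(-sqrt(5) - 1)*conj(1) + 5*(1)*conj(-1)]
      = (1/10)[(9) + (-2 + 2*sqrt(5)) + (-2*sqrt(5) - 2) + (-5)] = 0/10 = 0
  <chi_rho, chi_3> = (1/10)[1*(9)*conj(2) + 2*(-1 + sqrt(5))*conj(-1/2 + sqrt(5)/2) + 2*(-sqrt(5) - 1)*conj(-sqrt(5)/2 - 1/2) + 5*(1)*conj(0)]
      = (1/10)[(18) + (6 - 2*sqrt(5)) + (2*sqrt(5) + 6) + (0)] = 30/10 = 3
  <chi_rho, chi_4> = (1/10)[1*(9)*conj(2) + 2*(-1 + sqrt(5))*conj(-sqrt(5)/2 - 1/2) + 2*(-sqrt(5) - 1)*conj(-1/2 + sqrt(5)/2) + 5*(1)*conj(0)]
      = (1/10)[(18) + (-4) + (-4) + (0)] = 10/10 = 1
Dimension check: dim(rho) = sum (mult * dim) = 1*1 + 0*1 + 3*2 + 1*2 = 9 = chi_rho(e) = 9.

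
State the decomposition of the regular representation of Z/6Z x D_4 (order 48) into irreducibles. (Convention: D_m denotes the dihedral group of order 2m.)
Each irreducible V_i of dimension d_i appears with multiplicity d_i, i.e. rho_reg = (direct sum over all irreducibles V_i) d_i V_i. The irreducible dimensions for Z/6Z x D_4 are 1, 1, 1, 1, 1, 1, 1, 1, 1, 1, 1, 1, 1, 1, 1, 1, 1, 1, 1, 1, 1, 1, 1, 1, 2, 2, 2, 2, 2, 2: 24 irreducibles of dimension 1, each with multiplicity 1; 6 irreducibles of dimension 2, each with multiplicity 2. Total dimension 24*1*1 + 6*2*2 = 48 = |G|.

Why: General theorem: in the regular representation of a finite group G, each irreducible appears with multiplicity equal to its dimension. Check: dim(rho_reg) = sum d_i^2 = 1 + 1 + 1 + 1 + 1 + 1 + 1 + 1 + 1 + 1 + 1 + 1 + 1 + 1 + 1 + 1 + 1 + 1 + 1 + 1 + 1 + 1 + 1 + 1 + 4 + 4 + 4 + 4 + 4 + 4 = 48 = |G|.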